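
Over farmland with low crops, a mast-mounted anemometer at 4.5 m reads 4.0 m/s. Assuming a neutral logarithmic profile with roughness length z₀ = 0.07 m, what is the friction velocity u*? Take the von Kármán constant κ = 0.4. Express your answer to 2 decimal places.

Log law: V(z) = (u*/κ) · ln(z/z₀) ⇒ u* = κ · V / ln(z/z₀)
u* = 0.4 × 4.0 / ln(4.5/0.07) = 0.4 × 4.0 / 4.1633
   = 1.6000 / 4.1633 = 0.3843 m/s

u* ≈ 0.38 m/s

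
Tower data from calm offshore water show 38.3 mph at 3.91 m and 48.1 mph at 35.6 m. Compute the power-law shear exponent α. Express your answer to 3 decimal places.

α ≈ 0.103

Power law: V₂/V₁ = (z₂/z₁)^α ⇒ α = ln(V₂/V₁) / ln(z₂/z₁)
α = ln(48.1/38.3) / ln(35.6/3.91) = ln(1.2559) / ln(9.1049)
  = 0.22783 / 2.20881 = 0.10315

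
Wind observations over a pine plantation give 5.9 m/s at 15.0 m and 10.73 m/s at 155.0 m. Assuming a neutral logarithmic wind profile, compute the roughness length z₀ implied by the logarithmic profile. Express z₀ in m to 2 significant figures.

z₀ ≈ 0.87 m

Log law: V(z) ∝ ln(z/z₀). With r = V₁/V₂ = 5.9/10.73 = 0.54986,
r · ln(z₂/z₀) = ln(z₁/z₀) ⇒ ln z₀ = (ln z₁ − r·ln z₂)/(1 − r)
ln z₀ = (2.70805 − 0.54986×5.04343) / 0.45014 = -0.1447
z₀ = exp(-0.1447) = 0.8653 m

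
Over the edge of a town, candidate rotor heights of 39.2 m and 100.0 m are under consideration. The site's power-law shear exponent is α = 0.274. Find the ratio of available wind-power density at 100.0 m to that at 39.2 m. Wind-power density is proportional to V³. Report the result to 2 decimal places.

2.16

Speed ratio: V_B/V_A = (z_B/z_A)^α = (100.0/39.2)^0.274 = (2.5510)^0.274 = 1.29253
Power-density ratio: P_B/P_A = (V_B/V_A)³ = (1.29253)³ = 2.15933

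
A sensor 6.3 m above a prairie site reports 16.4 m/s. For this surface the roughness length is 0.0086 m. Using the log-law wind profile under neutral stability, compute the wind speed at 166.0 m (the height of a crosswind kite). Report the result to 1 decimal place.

24.5 m/s

Log law: V(z) ∝ ln(z/z₀), so V₂/V₁ = ln(z₂/z₀) / ln(z₁/z₀).
ln(166.0/0.0086) = 9.8680, ln(6.3/0.0086) = 6.5965
V₂ = 16.4 × 9.8680/6.5965 = 16.4 × 1.4959 = 24.5333 m/s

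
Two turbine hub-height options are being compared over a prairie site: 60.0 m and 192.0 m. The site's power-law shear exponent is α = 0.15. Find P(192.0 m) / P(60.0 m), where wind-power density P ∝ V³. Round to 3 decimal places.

1.688

Speed ratio: V_B/V_A = (z_B/z_A)^α = (192.0/60.0)^0.15 = (3.2000)^0.15 = 1.19062
Power-density ratio: P_B/P_A = (V_B/V_A)³ = (1.19062)³ = 1.68779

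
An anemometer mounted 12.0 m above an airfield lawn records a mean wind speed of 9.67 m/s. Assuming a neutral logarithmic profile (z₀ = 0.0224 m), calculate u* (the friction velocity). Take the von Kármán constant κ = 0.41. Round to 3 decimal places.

Log law: V(z) = (u*/κ) · ln(z/z₀) ⇒ u* = κ · V / ln(z/z₀)
u* = 0.41 × 9.67 / ln(12.0/0.0224) = 0.41 × 9.67 / 6.2836
   = 3.9647 / 6.2836 = 0.6310 m/s

u* ≈ 0.631 m/s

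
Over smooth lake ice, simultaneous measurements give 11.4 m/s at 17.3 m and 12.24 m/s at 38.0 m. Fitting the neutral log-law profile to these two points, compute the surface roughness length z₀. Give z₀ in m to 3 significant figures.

Log law: V(z) ∝ ln(z/z₀). With r = V₁/V₂ = 11.4/12.24 = 0.93137,
r · ln(z₂/z₀) = ln(z₁/z₀) ⇒ ln z₀ = (ln z₁ − r·ln z₂)/(1 − r)
ln z₀ = (2.85071 − 0.93137×3.63759) / 0.06863 = -7.8284
z₀ = exp(-7.8284) = 0.0003983 m

z₀ ≈ 0.000398 m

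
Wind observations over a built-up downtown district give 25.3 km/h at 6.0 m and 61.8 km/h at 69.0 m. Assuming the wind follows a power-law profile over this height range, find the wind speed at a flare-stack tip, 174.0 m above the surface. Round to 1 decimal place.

First find α: α = ln(V₂/V₁)/ln(z₂/z₁) = ln(61.8/25.3)/ln(69.0/6.0) = 0.89310/2.44235 = 0.3657
Extrapolate from 69.0 m to 174.0 m: V₃ = 61.8 × (174.0/69.0)^0.3657 = 61.8 × 1.4025 = 86.6721 km/h

86.7 km/h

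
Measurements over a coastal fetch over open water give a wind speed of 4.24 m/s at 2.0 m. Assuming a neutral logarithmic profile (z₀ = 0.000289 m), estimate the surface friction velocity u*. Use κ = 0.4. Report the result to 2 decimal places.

u* ≈ 0.19 m/s

Log law: V(z) = (u*/κ) · ln(z/z₀) ⇒ u* = κ · V / ln(z/z₀)
u* = 0.4 × 4.24 / ln(2.0/0.000289) = 0.4 × 4.24 / 8.8422
   = 1.6960 / 8.8422 = 0.1918 m/s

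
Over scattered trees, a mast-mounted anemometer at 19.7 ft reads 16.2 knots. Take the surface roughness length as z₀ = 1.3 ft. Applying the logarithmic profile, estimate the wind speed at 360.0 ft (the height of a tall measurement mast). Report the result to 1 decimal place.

33.5 knots

Log law: V(z) ∝ ln(z/z₀), so V₂/V₁ = ln(z₂/z₀) / ln(z₁/z₀).
ln(360.0/1.3) = 5.6237, ln(19.7/1.3) = 2.7183
V₂ = 16.2 × 5.6237/2.7183 = 16.2 × 2.0689 = 33.5158 knots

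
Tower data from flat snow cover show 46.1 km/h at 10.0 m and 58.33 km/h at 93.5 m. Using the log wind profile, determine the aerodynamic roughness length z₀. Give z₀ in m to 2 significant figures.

Log law: V(z) ∝ ln(z/z₀). With r = V₁/V₂ = 46.1/58.33 = 0.79033,
r · ln(z₂/z₀) = ln(z₁/z₀) ⇒ ln z₀ = (ln z₁ − r·ln z₂)/(1 − r)
ln z₀ = (2.30259 − 0.79033×4.53796) / 0.20967 = -6.1235
z₀ = exp(-6.1235) = 0.002191 m

z₀ ≈ 0.0022 m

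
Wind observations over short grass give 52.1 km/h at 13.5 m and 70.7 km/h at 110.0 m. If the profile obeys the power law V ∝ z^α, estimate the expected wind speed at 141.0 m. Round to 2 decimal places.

73.30 km/h

First find α: α = ln(V₂/V₁)/ln(z₂/z₁) = ln(70.7/52.1)/ln(110.0/13.5) = 0.30528/2.09779 = 0.1455
Extrapolate from 110.0 m to 141.0 m: V₃ = 70.7 × (141.0/110.0)^0.1455 = 70.7 × 1.0368 = 73.3012 km/h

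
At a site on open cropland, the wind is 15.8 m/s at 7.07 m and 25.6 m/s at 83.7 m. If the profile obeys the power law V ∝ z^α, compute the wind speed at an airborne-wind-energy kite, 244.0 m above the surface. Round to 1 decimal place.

First find α: α = ln(V₂/V₁)/ln(z₂/z₁) = ln(25.6/15.8)/ln(83.7/7.07) = 0.48258/2.47138 = 0.1953
Extrapolate from 83.7 m to 244.0 m: V₃ = 25.6 × (244.0/83.7)^0.1953 = 25.6 × 1.2324 = 31.5482 m/s

31.5 m/s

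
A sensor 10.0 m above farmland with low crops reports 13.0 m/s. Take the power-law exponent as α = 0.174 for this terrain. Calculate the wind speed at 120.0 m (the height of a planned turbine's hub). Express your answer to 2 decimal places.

Power-law profile: V₂ = V₁ · (z₂/z₁)^α
V₂ = 13.0 × (120.0/10.0)^0.174 = 13.0 × (12.0000)^0.174
    = 13.0 × 1.5409 = 20.0318 m/s

20.03 m/s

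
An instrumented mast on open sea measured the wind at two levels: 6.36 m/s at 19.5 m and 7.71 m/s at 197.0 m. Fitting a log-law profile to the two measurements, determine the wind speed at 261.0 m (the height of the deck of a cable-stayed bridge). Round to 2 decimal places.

7.87 m/s

Log law: V ∝ ln(z/z₀). From the pair, with r = V₁/V₂ = 0.82490,
ln z₀ = (ln z₁ − r·ln z₂)/(1 − r) = (2.9704 − 0.82490×5.2832)/0.17510 = -7.9254 → z₀ = 0.0003614 m
V₃ = V₁ · ln(z₃/z₀)/ln(z₁/z₀) = 6.36 × 13.4899/10.8958 = 7.8742 m/s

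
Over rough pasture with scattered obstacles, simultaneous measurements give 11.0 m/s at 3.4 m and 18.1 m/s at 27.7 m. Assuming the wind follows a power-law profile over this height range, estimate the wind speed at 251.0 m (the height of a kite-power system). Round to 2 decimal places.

First find α: α = ln(V₂/V₁)/ln(z₂/z₁) = ln(18.1/11.0)/ln(27.7/3.4) = 0.49802/2.09766 = 0.2374
Extrapolate from 27.7 m to 251.0 m: V₃ = 18.1 × (251.0/27.7)^0.2374 = 18.1 × 1.6875 = 30.5444 m/s

30.54 m/s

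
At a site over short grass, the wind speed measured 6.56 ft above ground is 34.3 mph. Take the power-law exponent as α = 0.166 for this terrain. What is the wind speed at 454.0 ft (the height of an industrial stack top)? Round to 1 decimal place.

69.3 mph

Power-law profile: V₂ = V₁ · (z₂/z₁)^α
V₂ = 34.3 × (454.0/6.56)^0.166 = 34.3 × (69.2073)^0.166
    = 34.3 × 2.0205 = 69.3042 mph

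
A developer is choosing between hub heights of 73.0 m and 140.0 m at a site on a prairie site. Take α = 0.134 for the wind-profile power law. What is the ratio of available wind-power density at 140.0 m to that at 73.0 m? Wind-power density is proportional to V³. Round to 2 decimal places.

Speed ratio: V_B/V_A = (z_B/z_A)^α = (140.0/73.0)^0.134 = (1.9178)^0.134 = 1.09118
Power-density ratio: P_B/P_A = (V_B/V_A)³ = (1.09118)³ = 1.29923

1.30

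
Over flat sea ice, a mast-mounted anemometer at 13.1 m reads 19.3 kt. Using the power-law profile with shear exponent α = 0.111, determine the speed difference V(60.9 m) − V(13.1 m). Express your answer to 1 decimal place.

Power law: V₂ = V₁ · (z₂/z₁)^α = 19.3 × (4.6489)^0.111 = 22.8893 kt
ΔV = 22.8893 − 19.3 = 3.5893 kt

3.6 kt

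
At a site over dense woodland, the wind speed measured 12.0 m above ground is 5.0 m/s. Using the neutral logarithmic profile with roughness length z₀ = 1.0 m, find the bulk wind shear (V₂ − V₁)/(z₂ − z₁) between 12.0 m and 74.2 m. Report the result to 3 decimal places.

0.059 m/s/m

Log law: V₂ = V₁ · ln(z₂/z₀)/ln(z₁/z₀) = 5.0 × 4.3068/2.4849 = 8.6658 m/s
ΔV/Δz = (8.6658 − 5.0)/(74.2 − 12.0) = 3.6658/62.2000 = 0.05894 m/s/m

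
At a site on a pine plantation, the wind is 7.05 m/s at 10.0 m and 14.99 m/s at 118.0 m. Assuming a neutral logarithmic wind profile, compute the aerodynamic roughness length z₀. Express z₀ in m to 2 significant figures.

z₀ ≈ 1.1 m

Log law: V(z) ∝ ln(z/z₀). With r = V₁/V₂ = 7.05/14.99 = 0.47031,
r · ln(z₂/z₀) = ln(z₁/z₀) ⇒ ln z₀ = (ln z₁ − r·ln z₂)/(1 − r)
ln z₀ = (2.30259 − 0.47031×4.77068) / 0.52969 = 0.1111
z₀ = exp(0.1111) = 1.118 m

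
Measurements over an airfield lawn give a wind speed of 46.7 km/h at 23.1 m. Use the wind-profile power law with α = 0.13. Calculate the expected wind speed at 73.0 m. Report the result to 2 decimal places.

Power-law profile: V₂ = V₁ · (z₂/z₁)^α
V₂ = 46.7 × (73.0/23.1)^0.13 = 46.7 × (3.1602)^0.13
    = 46.7 × 1.1613 = 54.2350 km/h

54.23 km/h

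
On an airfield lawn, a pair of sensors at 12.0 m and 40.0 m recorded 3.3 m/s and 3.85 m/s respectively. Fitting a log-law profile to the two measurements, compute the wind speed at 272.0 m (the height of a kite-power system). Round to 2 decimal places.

Log law: V ∝ ln(z/z₀). From the pair, with r = V₁/V₂ = 0.85714,
ln z₀ = (ln z₁ − r·ln z₂)/(1 − r) = (2.4849 − 0.85714×3.6889)/0.14286 = -4.7389 → z₀ = 0.008748 m
V₃ = V₁ · ln(z₃/z₀)/ln(z₁/z₀) = 3.3 × 10.3447/7.2238 = 4.7257 m/s

4.73 m/s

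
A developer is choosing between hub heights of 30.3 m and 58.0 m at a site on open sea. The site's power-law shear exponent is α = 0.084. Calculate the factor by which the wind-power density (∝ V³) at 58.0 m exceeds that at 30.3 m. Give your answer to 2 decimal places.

Speed ratio: V_B/V_A = (z_B/z_A)^α = (58.0/30.3)^0.084 = (1.9142)^0.084 = 1.05606
Power-density ratio: P_B/P_A = (V_B/V_A)³ = (1.05606)³ = 1.17777

1.18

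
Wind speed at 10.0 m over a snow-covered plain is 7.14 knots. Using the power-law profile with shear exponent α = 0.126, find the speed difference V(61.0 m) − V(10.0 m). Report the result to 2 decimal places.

Power law: V₂ = V₁ · (z₂/z₁)^α = 7.14 × (6.1000)^0.126 = 8.9671 knots
ΔV = 8.9671 − 7.14 = 1.8271 knots

1.83 knots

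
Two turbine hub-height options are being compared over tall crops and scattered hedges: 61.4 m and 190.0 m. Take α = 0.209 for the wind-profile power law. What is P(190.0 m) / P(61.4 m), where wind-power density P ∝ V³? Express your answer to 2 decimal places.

Speed ratio: V_B/V_A = (z_B/z_A)^α = (190.0/61.4)^0.209 = (3.0945)^0.209 = 1.26629
Power-density ratio: P_B/P_A = (V_B/V_A)³ = (1.26629)³ = 2.03047

2.03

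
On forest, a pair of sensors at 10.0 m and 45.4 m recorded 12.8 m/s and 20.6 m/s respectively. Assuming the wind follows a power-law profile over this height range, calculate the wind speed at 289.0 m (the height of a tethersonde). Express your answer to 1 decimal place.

First find α: α = ln(V₂/V₁)/ln(z₂/z₁) = ln(20.6/12.8)/ln(45.4/10.0) = 0.47585/1.51293 = 0.3145
Extrapolate from 45.4 m to 289.0 m: V₃ = 20.6 × (289.0/45.4)^0.3145 = 20.6 × 1.7899 = 36.8716 m/s

36.9 m/s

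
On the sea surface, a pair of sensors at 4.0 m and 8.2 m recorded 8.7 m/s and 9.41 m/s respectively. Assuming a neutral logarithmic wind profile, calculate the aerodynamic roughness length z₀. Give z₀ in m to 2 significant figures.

Log law: V(z) ∝ ln(z/z₀). With r = V₁/V₂ = 8.7/9.41 = 0.92455,
r · ln(z₂/z₀) = ln(z₁/z₀) ⇒ ln z₀ = (ln z₁ − r·ln z₂)/(1 − r)
ln z₀ = (1.38629 − 0.92455×2.10413) / 0.07545 = -7.4098
z₀ = exp(-7.4098) = 0.0006053 m

z₀ ≈ 0.00061 m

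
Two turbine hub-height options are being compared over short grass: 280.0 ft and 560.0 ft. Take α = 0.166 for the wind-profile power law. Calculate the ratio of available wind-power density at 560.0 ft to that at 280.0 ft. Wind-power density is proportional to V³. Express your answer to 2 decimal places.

1.41

Speed ratio: V_B/V_A = (z_B/z_A)^α = (560.0/280.0)^0.166 = (2.0000)^0.166 = 1.12194
Power-density ratio: P_B/P_A = (V_B/V_A)³ = (1.12194)³ = 1.41225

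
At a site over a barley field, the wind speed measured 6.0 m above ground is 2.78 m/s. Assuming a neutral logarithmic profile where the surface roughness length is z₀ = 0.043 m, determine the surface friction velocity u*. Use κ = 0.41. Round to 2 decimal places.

u* ≈ 0.23 m/s

Log law: V(z) = (u*/κ) · ln(z/z₀) ⇒ u* = κ · V / ln(z/z₀)
u* = 0.41 × 2.78 / ln(6.0/0.043) = 0.41 × 2.78 / 4.9383
   = 1.1398 / 4.9383 = 0.2308 m/s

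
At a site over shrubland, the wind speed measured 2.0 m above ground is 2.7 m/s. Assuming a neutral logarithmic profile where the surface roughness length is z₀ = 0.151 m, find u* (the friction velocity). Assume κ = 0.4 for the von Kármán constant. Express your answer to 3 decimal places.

Log law: V(z) = (u*/κ) · ln(z/z₀) ⇒ u* = κ · V / ln(z/z₀)
u* = 0.4 × 2.7 / ln(2.0/0.151) = 0.4 × 2.7 / 2.5836
   = 1.0800 / 2.5836 = 0.4180 m/s

u* ≈ 0.418 m/s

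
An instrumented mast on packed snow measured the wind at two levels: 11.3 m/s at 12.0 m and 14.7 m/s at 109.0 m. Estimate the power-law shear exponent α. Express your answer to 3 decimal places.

Power law: V₂/V₁ = (z₂/z₁)^α ⇒ α = ln(V₂/V₁) / ln(z₂/z₁)
α = ln(14.7/11.3) / ln(109.0/12.0) = ln(1.3009) / ln(9.0833)
  = 0.26304 / 2.20644 = 0.11922

α ≈ 0.119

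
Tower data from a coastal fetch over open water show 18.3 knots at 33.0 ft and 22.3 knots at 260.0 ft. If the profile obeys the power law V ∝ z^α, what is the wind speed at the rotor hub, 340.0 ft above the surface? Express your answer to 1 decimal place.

First find α: α = ln(V₂/V₁)/ln(z₂/z₁) = ln(22.3/18.3)/ln(260.0/33.0) = 0.19769/2.06417 = 0.0958
Extrapolate from 260.0 ft to 340.0 ft: V₃ = 22.3 × (340.0/260.0)^0.0958 = 22.3 × 1.0260 = 22.8803 knots

22.9 knots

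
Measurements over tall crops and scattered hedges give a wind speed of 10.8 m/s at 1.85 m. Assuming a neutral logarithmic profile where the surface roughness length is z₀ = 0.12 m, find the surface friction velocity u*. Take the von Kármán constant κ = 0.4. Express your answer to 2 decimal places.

Log law: V(z) = (u*/κ) · ln(z/z₀) ⇒ u* = κ · V / ln(z/z₀)
u* = 0.4 × 10.8 / ln(1.85/0.12) = 0.4 × 10.8 / 2.7354
   = 4.3200 / 2.7354 = 1.5793 m/s

u* ≈ 1.58 m/s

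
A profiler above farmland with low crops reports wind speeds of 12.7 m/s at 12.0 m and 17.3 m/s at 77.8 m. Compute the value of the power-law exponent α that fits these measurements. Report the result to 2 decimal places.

Power law: V₂/V₁ = (z₂/z₁)^α ⇒ α = ln(V₂/V₁) / ln(z₂/z₁)
α = ln(17.3/12.7) / ln(77.8/12.0) = ln(1.3622) / ln(6.4833)
  = 0.30910 / 1.86923 = 0.16536

α ≈ 0.17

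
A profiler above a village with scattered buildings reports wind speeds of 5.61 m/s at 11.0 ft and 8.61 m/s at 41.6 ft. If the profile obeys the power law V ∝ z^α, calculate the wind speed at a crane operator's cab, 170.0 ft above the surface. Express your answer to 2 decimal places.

13.55 m/s

First find α: α = ln(V₂/V₁)/ln(z₂/z₁) = ln(8.61/5.61)/ln(41.6/11.0) = 0.42837/1.33020 = 0.3220
Extrapolate from 41.6 ft to 170.0 ft: V₃ = 8.61 × (170.0/41.6)^0.3220 = 8.61 × 1.5735 = 13.5482 m/s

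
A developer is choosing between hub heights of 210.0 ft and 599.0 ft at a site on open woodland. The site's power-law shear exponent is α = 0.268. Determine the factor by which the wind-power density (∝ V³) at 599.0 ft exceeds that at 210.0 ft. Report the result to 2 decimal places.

Speed ratio: V_B/V_A = (z_B/z_A)^α = (599.0/210.0)^0.268 = (2.8524)^0.268 = 1.32433
Power-density ratio: P_B/P_A = (V_B/V_A)³ = (1.32433)³ = 2.32267

2.32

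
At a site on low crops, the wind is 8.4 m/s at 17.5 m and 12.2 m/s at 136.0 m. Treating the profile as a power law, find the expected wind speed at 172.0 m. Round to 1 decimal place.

12.7 m/s

First find α: α = ln(V₂/V₁)/ln(z₂/z₁) = ln(12.2/8.4)/ln(136.0/17.5) = 0.37320/2.05045 = 0.1820
Extrapolate from 136.0 m to 172.0 m: V₃ = 12.2 × (172.0/136.0)^0.1820 = 12.2 × 1.0437 = 12.7328 m/s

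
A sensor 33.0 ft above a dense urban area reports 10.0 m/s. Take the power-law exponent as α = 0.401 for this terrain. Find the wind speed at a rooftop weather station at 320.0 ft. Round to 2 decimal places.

Power-law profile: V₂ = V₁ · (z₂/z₁)^α
V₂ = 10.0 × (320.0/33.0)^0.401 = 10.0 × (9.6970)^0.401
    = 10.0 × 2.4868 = 24.8680 m/s

24.87 m/s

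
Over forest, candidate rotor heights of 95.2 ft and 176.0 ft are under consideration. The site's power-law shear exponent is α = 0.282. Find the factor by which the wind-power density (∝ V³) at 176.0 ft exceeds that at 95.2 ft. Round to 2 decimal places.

Speed ratio: V_B/V_A = (z_B/z_A)^α = (176.0/95.2)^0.282 = (1.8487)^0.282 = 1.18921
Power-density ratio: P_B/P_A = (V_B/V_A)³ = (1.18921)³ = 1.68181

1.68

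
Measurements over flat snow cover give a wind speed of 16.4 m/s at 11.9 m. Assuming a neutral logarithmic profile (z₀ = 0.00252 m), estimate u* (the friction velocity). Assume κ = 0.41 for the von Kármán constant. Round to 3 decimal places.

Log law: V(z) = (u*/κ) · ln(z/z₀) ⇒ u* = κ · V / ln(z/z₀)
u* = 0.41 × 16.4 / ln(11.9/0.00252) = 0.41 × 16.4 / 8.4600
   = 6.7240 / 8.4600 = 0.7948 m/s

u* ≈ 0.795 m/s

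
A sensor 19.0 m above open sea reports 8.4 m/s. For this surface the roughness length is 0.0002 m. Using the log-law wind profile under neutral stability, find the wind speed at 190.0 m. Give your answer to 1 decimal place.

10.1 m/s

Log law: V(z) ∝ ln(z/z₀), so V₂/V₁ = ln(z₂/z₀) / ln(z₁/z₀).
ln(190.0/0.0002) = 13.7642, ln(19.0/0.0002) = 11.4616
V₂ = 8.4 × 13.7642/11.4616 = 8.4 × 1.2009 = 10.0875 m/s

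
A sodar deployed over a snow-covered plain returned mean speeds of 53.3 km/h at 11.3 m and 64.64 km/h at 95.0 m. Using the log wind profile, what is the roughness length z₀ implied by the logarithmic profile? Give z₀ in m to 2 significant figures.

Log law: V(z) ∝ ln(z/z₀). With r = V₁/V₂ = 53.3/64.64 = 0.82457,
r · ln(z₂/z₀) = ln(z₁/z₀) ⇒ ln z₀ = (ln z₁ − r·ln z₂)/(1 − r)
ln z₀ = (2.42480 − 0.82457×4.55388) / 0.17543 = -7.5822
z₀ = exp(-7.5822) = 0.0005094 m

z₀ ≈ 0.00051 m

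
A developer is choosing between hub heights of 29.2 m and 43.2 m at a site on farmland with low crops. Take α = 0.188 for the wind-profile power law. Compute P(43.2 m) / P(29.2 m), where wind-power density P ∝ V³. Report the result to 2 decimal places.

1.25

Speed ratio: V_B/V_A = (z_B/z_A)^α = (43.2/29.2)^0.188 = (1.4795)^0.188 = 1.07641
Power-density ratio: P_B/P_A = (V_B/V_A)³ = (1.07641)³ = 1.24720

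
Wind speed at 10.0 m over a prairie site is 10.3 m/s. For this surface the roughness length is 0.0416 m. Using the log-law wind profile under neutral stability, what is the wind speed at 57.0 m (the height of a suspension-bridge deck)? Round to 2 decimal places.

Log law: V(z) ∝ ln(z/z₀), so V₂/V₁ = ln(z₂/z₀) / ln(z₁/z₀).
ln(57.0/0.0416) = 7.2227, ln(10.0/0.0416) = 5.4822
V₂ = 10.3 × 7.2227/5.4822 = 10.3 × 1.3175 = 13.5700 m/s

13.57 m/s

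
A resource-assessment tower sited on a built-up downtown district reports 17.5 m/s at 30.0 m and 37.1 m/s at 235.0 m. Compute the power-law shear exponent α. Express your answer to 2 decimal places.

Power law: V₂/V₁ = (z₂/z₁)^α ⇒ α = ln(V₂/V₁) / ln(z₂/z₁)
α = ln(37.1/17.5) / ln(235.0/30.0) = ln(2.1200) / ln(7.8333)
  = 0.75142 / 2.05839 = 0.36505

α ≈ 0.37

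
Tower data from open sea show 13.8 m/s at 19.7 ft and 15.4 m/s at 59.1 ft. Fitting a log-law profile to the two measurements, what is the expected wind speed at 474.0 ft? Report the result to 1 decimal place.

18.4 m/s

Log law: V ∝ ln(z/z₀). From the pair, with r = V₁/V₂ = 0.89610,
ln z₀ = (ln z₁ − r·ln z₂)/(1 − r) = (2.9806 − 0.89610×4.0792)/0.10390 = -6.4949 → z₀ = 0.001511 ft
V₃ = V₁ · ln(z₃/z₀)/ln(z₁/z₀) = 13.8 × 12.6561/9.4755 = 18.4322 m/s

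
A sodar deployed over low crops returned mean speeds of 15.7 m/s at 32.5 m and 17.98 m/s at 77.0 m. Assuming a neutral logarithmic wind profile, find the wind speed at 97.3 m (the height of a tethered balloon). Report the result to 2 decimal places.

18.60 m/s

Log law: V ∝ ln(z/z₀). From the pair, with r = V₁/V₂ = 0.87319,
ln z₀ = (ln z₁ − r·ln z₂)/(1 − r) = (3.4812 − 0.87319×4.3438)/0.12681 = -2.4584 → z₀ = 0.08558 m
V₃ = V₁ · ln(z₃/z₀)/ln(z₁/z₀) = 15.7 × 7.0362/5.9396 = 18.5985 m/s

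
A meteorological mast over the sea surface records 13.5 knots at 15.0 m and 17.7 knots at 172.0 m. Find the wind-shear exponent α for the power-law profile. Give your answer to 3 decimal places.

α ≈ 0.111

Power law: V₂/V₁ = (z₂/z₁)^α ⇒ α = ln(V₂/V₁) / ln(z₂/z₁)
α = ln(17.7/13.5) / ln(172.0/15.0) = ln(1.3111) / ln(11.4667)
  = 0.27087 / 2.43944 = 0.11104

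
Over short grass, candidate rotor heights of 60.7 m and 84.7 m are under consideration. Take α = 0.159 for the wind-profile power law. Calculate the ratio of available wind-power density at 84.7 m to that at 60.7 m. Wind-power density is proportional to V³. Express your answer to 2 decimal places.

1.17

Speed ratio: V_B/V_A = (z_B/z_A)^α = (84.7/60.7)^0.159 = (1.3954)^0.159 = 1.05440
Power-density ratio: P_B/P_A = (V_B/V_A)³ = (1.05440)³ = 1.17225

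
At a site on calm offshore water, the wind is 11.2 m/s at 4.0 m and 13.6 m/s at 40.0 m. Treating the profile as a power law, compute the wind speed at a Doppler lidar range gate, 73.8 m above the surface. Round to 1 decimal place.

First find α: α = ln(V₂/V₁)/ln(z₂/z₁) = ln(13.6/11.2)/ln(40.0/4.0) = 0.19416/2.30259 = 0.0843
Extrapolate from 40.0 m to 73.8 m: V₃ = 13.6 × (73.8/40.0)^0.0843 = 13.6 × 1.0530 = 14.3208 m/s

14.3 m/s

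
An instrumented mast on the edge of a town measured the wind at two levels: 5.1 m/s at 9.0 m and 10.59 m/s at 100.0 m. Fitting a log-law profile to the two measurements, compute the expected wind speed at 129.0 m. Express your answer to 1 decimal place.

Log law: V ∝ ln(z/z₀). From the pair, with r = V₁/V₂ = 0.48159,
ln z₀ = (ln z₁ − r·ln z₂)/(1 − r) = (2.1972 − 0.48159×4.6052)/0.51841 = -0.0397 → z₀ = 0.9611 m
V₃ = V₁ · ln(z₃/z₀)/ln(z₁/z₀) = 5.1 × 4.8995/2.2369 = 11.1706 m/s

11.2 m/s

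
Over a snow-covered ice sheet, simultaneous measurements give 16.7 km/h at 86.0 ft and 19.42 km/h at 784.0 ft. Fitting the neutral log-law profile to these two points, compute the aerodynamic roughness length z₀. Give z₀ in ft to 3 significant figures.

z₀ ≈ 0.000110 ft

Log law: V(z) ∝ ln(z/z₀). With r = V₁/V₂ = 16.7/19.42 = 0.85994,
r · ln(z₂/z₀) = ln(z₁/z₀) ⇒ ln z₀ = (ln z₁ − r·ln z₂)/(1 − r)
ln z₀ = (4.45435 − 0.85994×6.66441) / 0.14006 = -9.1148
z₀ = exp(-9.1148) = 0.0001100 ft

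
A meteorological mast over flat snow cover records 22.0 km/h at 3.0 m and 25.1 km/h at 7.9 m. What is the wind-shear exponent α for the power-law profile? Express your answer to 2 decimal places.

Power law: V₂/V₁ = (z₂/z₁)^α ⇒ α = ln(V₂/V₁) / ln(z₂/z₁)
α = ln(25.1/22.0) / ln(7.9/3.0) = ln(1.1409) / ln(2.6333)
  = 0.13183 / 0.96825 = 0.13615

α ≈ 0.14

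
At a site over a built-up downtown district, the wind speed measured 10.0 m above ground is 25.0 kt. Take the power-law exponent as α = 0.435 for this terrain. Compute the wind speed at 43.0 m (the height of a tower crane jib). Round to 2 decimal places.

Power-law profile: V₂ = V₁ · (z₂/z₁)^α
V₂ = 25.0 × (43.0/10.0)^0.435 = 25.0 × (4.3000)^0.435
    = 25.0 × 1.8861 = 47.1519 kt

47.15 kt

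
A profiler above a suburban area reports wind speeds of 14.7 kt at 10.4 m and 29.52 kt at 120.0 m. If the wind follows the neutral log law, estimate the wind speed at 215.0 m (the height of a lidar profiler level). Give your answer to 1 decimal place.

33.1 kt

Log law: V ∝ ln(z/z₀). From the pair, with r = V₁/V₂ = 0.49797,
ln z₀ = (ln z₁ − r·ln z₂)/(1 − r) = (2.3418 − 0.49797×4.7875)/0.50203 = -0.0841 → z₀ = 0.9194 m
V₃ = V₁ · ln(z₃/z₀)/ln(z₁/z₀) = 14.7 × 5.4547/2.4259 = 33.0537 kt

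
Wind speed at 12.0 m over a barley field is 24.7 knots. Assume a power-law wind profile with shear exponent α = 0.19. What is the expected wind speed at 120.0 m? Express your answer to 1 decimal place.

Power-law profile: V₂ = V₁ · (z₂/z₁)^α
V₂ = 24.7 × (120.0/12.0)^0.19 = 24.7 × (10.0000)^0.19
    = 24.7 × 1.5488 = 38.2558 knots

38.3 knots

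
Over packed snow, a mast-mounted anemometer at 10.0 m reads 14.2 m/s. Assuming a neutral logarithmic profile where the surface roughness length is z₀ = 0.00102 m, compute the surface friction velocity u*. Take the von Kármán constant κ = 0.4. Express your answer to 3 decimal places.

Log law: V(z) = (u*/κ) · ln(z/z₀) ⇒ u* = κ · V / ln(z/z₀)
u* = 0.4 × 14.2 / ln(10.0/0.00102) = 0.4 × 14.2 / 9.1905
   = 5.6800 / 9.1905 = 0.6180 m/s

u* ≈ 0.618 m/s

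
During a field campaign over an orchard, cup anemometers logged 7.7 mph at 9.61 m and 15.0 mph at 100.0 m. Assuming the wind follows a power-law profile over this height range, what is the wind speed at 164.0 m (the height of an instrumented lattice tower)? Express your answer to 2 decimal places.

First find α: α = ln(V₂/V₁)/ln(z₂/z₁) = ln(15.0/7.7)/ln(100.0/9.61) = 0.66683/2.34237 = 0.2847
Extrapolate from 100.0 m to 164.0 m: V₃ = 15.0 × (164.0/100.0)^0.2847 = 15.0 × 1.1512 = 17.2685 mph

17.27 mph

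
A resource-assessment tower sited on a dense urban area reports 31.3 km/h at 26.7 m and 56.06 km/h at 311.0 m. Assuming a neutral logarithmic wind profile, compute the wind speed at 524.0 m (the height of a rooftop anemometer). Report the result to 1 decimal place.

Log law: V ∝ ln(z/z₀). From the pair, with r = V₁/V₂ = 0.55833,
ln z₀ = (ln z₁ − r·ln z₂)/(1 − r) = (3.2847 − 0.55833×5.7398)/0.44167 = 0.1810 → z₀ = 1.198 m
V₃ = V₁ · ln(z₃/z₀)/ln(z₁/z₀) = 31.3 × 6.0804/3.1036 = 61.3213 km/h

61.3 km/h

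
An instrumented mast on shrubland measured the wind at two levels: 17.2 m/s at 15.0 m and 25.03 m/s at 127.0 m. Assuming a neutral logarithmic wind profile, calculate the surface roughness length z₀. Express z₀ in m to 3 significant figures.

Log law: V(z) ∝ ln(z/z₀). With r = V₁/V₂ = 17.2/25.03 = 0.68718,
r · ln(z₂/z₀) = ln(z₁/z₀) ⇒ ln z₀ = (ln z₁ − r·ln z₂)/(1 − r)
ln z₀ = (2.70805 − 0.68718×4.84419) / 0.31282 = -1.9844
z₀ = exp(-1.9844) = 0.1375 m

z₀ ≈ 0.137 m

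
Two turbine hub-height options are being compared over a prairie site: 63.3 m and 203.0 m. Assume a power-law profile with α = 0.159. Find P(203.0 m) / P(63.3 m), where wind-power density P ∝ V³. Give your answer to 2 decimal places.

Speed ratio: V_B/V_A = (z_B/z_A)^α = (203.0/63.3)^0.159 = (3.2070)^0.159 = 1.20356
Power-density ratio: P_B/P_A = (V_B/V_A)³ = (1.20356)³ = 1.74344

1.74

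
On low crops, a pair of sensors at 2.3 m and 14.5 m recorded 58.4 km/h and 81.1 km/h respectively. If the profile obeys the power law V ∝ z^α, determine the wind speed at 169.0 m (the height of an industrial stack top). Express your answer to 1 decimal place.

First find α: α = ln(V₂/V₁)/ln(z₂/z₁) = ln(81.1/58.4)/ln(14.5/2.3) = 0.32837/1.84124 = 0.1783
Extrapolate from 14.5 m to 169.0 m: V₃ = 81.1 × (169.0/14.5)^0.1783 = 81.1 × 1.5495 = 125.6678 km/h

125.7 km/h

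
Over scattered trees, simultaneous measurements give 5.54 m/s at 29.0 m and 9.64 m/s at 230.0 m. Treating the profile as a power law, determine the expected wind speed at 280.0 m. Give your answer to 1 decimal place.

First find α: α = ln(V₂/V₁)/ln(z₂/z₁) = ln(9.64/5.54)/ln(230.0/29.0) = 0.55393/2.07078 = 0.2675
Extrapolate from 230.0 m to 280.0 m: V₃ = 9.64 × (280.0/230.0)^0.2675 = 9.64 × 1.0540 = 10.1608 m/s

10.2 m/s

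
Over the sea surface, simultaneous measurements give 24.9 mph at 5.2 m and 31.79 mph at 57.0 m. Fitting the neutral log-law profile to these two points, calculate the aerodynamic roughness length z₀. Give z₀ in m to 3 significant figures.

z₀ ≈ 0.000908 m

Log law: V(z) ∝ ln(z/z₀). With r = V₁/V₂ = 24.9/31.79 = 0.78327,
r · ln(z₂/z₀) = ln(z₁/z₀) ⇒ ln z₀ = (ln z₁ − r·ln z₂)/(1 − r)
ln z₀ = (1.64866 − 0.78327×4.04305) / 0.21673 = -7.0045
z₀ = exp(-7.0045) = 0.0009078 m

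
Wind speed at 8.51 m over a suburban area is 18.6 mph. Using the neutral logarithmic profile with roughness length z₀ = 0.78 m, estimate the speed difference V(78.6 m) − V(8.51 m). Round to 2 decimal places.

17.30 mph

Log law: V₂ = V₁ · ln(z₂/z₀)/ln(z₁/z₀) = 18.6 × 4.6128/2.3897 = 35.9035 mph
ΔV = 35.9035 − 18.6 = 17.3035 mph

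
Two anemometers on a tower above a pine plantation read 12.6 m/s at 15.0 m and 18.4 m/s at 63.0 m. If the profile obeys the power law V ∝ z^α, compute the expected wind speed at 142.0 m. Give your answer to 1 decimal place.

22.8 m/s

First find α: α = ln(V₂/V₁)/ln(z₂/z₁) = ln(18.4/12.6)/ln(63.0/15.0) = 0.37865/1.43508 = 0.2639
Extrapolate from 63.0 m to 142.0 m: V₃ = 18.4 × (142.0/63.0)^0.2639 = 18.4 × 1.2392 = 22.8005 m/s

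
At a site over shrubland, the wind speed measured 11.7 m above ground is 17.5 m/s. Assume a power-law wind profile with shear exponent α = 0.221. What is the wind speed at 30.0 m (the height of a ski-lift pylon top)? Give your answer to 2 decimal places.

21.55 m/s

Power-law profile: V₂ = V₁ · (z₂/z₁)^α
V₂ = 17.5 × (30.0/11.7)^0.221 = 17.5 × (2.5641)^0.221
    = 17.5 × 1.2313 = 21.5483 m/s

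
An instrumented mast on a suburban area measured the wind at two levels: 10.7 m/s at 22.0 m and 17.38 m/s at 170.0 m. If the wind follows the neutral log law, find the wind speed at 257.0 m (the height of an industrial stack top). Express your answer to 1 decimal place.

18.7 m/s

Log law: V ∝ ln(z/z₀). From the pair, with r = V₁/V₂ = 0.61565,
ln z₀ = (ln z₁ − r·ln z₂)/(1 − r) = (3.0910 − 0.61565×5.1358)/0.38435 = -0.1842 → z₀ = 0.8317 m
V₃ = V₁ · ln(z₃/z₀)/ln(z₁/z₀) = 10.7 × 5.7333/3.2753 = 18.7301 m/s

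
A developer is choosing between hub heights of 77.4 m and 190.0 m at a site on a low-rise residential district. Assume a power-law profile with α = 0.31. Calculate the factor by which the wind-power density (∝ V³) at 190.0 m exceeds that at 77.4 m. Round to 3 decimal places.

2.305

Speed ratio: V_B/V_A = (z_B/z_A)^α = (190.0/77.4)^0.31 = (2.4548)^0.31 = 1.32100
Power-density ratio: P_B/P_A = (V_B/V_A)³ = (1.32100)³ = 2.30522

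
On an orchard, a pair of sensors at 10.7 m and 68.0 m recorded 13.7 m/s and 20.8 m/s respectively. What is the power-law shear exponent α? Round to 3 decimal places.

α ≈ 0.226

Power law: V₂/V₁ = (z₂/z₁)^α ⇒ α = ln(V₂/V₁) / ln(z₂/z₁)
α = ln(20.8/13.7) / ln(68.0/10.7) = ln(1.5182) / ln(6.3551)
  = 0.41756 / 1.84926 = 0.22580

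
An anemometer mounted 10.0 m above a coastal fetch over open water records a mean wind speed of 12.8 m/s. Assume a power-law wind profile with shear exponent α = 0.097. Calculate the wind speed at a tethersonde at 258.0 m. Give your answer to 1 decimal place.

Power-law profile: V₂ = V₁ · (z₂/z₁)^α
V₂ = 12.8 × (258.0/10.0)^0.097 = 12.8 × (25.8000)^0.097
    = 12.8 × 1.3707 = 17.5443 m/s

17.5 m/s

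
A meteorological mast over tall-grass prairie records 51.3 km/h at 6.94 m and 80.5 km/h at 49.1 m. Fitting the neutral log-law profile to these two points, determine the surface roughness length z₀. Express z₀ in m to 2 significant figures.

Log law: V(z) ∝ ln(z/z₀). With r = V₁/V₂ = 51.3/80.5 = 0.63727,
r · ln(z₂/z₀) = ln(z₁/z₀) ⇒ ln z₀ = (ln z₁ − r·ln z₂)/(1 − r)
ln z₀ = (1.93730 − 0.63727×3.89386) / 0.36273 = -1.5001
z₀ = exp(-1.5001) = 0.2231 m

z₀ ≈ 0.22 m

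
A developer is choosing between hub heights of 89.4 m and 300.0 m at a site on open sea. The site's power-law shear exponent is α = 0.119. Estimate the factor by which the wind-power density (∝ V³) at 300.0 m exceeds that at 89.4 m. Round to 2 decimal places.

Speed ratio: V_B/V_A = (z_B/z_A)^α = (300.0/89.4)^0.119 = (3.3557)^0.119 = 1.15496
Power-density ratio: P_B/P_A = (V_B/V_A)³ = (1.15496)³ = 1.54065

1.54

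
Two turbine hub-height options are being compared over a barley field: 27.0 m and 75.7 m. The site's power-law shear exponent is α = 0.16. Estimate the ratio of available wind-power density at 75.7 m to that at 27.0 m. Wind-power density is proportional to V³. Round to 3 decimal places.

1.640

Speed ratio: V_B/V_A = (z_B/z_A)^α = (75.7/27.0)^0.16 = (2.8037)^0.16 = 1.17933
Power-density ratio: P_B/P_A = (V_B/V_A)³ = (1.17933)³ = 1.64026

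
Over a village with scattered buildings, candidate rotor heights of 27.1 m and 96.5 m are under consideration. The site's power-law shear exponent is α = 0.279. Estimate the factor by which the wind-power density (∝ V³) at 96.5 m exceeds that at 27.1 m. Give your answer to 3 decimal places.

2.895

Speed ratio: V_B/V_A = (z_B/z_A)^α = (96.5/27.1)^0.279 = (3.5609)^0.279 = 1.42523
Power-density ratio: P_B/P_A = (V_B/V_A)³ = (1.42523)³ = 2.89504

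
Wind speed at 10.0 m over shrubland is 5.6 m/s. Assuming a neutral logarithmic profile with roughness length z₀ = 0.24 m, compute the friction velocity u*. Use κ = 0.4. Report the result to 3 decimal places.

Log law: V(z) = (u*/κ) · ln(z/z₀) ⇒ u* = κ · V / ln(z/z₀)
u* = 0.4 × 5.6 / ln(10.0/0.24) = 0.4 × 5.6 / 3.7297
   = 2.2400 / 3.7297 = 0.6006 m/s

u* ≈ 0.601 m/s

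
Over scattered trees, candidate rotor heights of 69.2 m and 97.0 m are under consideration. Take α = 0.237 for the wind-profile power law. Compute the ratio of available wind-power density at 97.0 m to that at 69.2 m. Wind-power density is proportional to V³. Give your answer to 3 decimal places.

1.271

Speed ratio: V_B/V_A = (z_B/z_A)^α = (97.0/69.2)^0.237 = (1.4017)^0.237 = 1.08333
Power-density ratio: P_B/P_A = (V_B/V_A)³ = (1.08333)³ = 1.27139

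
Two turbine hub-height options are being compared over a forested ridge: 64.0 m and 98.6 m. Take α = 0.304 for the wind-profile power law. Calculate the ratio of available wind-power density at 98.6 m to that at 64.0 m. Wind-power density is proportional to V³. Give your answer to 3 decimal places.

Speed ratio: V_B/V_A = (z_B/z_A)^α = (98.6/64.0)^0.304 = (1.5406)^0.304 = 1.14041
Power-density ratio: P_B/P_A = (V_B/V_A)³ = (1.14041)³ = 1.48313

1.483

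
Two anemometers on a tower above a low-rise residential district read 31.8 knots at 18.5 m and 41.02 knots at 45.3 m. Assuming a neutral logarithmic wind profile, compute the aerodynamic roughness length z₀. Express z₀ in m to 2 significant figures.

z₀ ≈ 0.84 m

Log law: V(z) ∝ ln(z/z₀). With r = V₁/V₂ = 31.8/41.02 = 0.77523,
r · ln(z₂/z₀) = ln(z₁/z₀) ⇒ ln z₀ = (ln z₁ − r·ln z₂)/(1 − r)
ln z₀ = (2.91777 − 0.77523×3.81331) / 0.22477 = -0.1710
z₀ = exp(-0.1710) = 0.8429 m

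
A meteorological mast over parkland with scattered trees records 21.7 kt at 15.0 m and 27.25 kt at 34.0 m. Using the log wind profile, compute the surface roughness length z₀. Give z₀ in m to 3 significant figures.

Log law: V(z) ∝ ln(z/z₀). With r = V₁/V₂ = 21.7/27.25 = 0.79633,
r · ln(z₂/z₀) = ln(z₁/z₀) ⇒ ln z₀ = (ln z₁ − r·ln z₂)/(1 − r)
ln z₀ = (2.70805 − 0.79633×3.52636) / 0.20367 = -0.4915
z₀ = exp(-0.4915) = 0.6117 m

z₀ ≈ 0.612 m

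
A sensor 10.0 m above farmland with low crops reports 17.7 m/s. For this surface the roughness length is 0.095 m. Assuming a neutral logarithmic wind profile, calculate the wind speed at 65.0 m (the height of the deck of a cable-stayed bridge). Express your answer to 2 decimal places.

24.82 m/s

Log law: V(z) ∝ ln(z/z₀), so V₂/V₁ = ln(z₂/z₀) / ln(z₁/z₀).
ln(65.0/0.095) = 6.5283, ln(10.0/0.095) = 4.6565
V₂ = 17.7 × 6.5283/4.6565 = 17.7 × 1.4020 = 24.8150 m/s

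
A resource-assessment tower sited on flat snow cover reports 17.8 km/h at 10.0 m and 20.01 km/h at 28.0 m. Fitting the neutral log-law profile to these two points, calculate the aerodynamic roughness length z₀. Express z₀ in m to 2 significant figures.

Log law: V(z) ∝ ln(z/z₀). With r = V₁/V₂ = 17.8/20.01 = 0.88956,
r · ln(z₂/z₀) = ln(z₁/z₀) ⇒ ln z₀ = (ln z₁ − r·ln z₂)/(1 − r)
ln z₀ = (2.30259 − 0.88956×3.33220) / 0.11044 = -5.9903
z₀ = exp(-5.9903) = 0.002503 m

z₀ ≈ 0.0025 m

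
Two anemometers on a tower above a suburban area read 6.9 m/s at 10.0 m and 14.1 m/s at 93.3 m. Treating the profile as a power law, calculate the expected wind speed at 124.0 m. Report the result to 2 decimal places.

First find α: α = ln(V₂/V₁)/ln(z₂/z₁) = ln(14.1/6.9)/ln(93.3/10.0) = 0.71465/2.23324 = 0.3200
Extrapolate from 93.3 m to 124.0 m: V₃ = 14.1 × (124.0/93.3)^0.3200 = 14.1 × 1.0953 = 15.4438 m/s

15.44 m/s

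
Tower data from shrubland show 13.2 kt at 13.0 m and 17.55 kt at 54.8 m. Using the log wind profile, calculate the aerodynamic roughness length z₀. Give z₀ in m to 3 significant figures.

z₀ ≈ 0.165 m

Log law: V(z) ∝ ln(z/z₀). With r = V₁/V₂ = 13.2/17.55 = 0.75214,
r · ln(z₂/z₀) = ln(z₁/z₀) ⇒ ln z₀ = (ln z₁ − r·ln z₂)/(1 − r)
ln z₀ = (2.56495 − 0.75214×4.00369) / 0.24786 = -1.8009
z₀ = exp(-1.8009) = 0.1652 m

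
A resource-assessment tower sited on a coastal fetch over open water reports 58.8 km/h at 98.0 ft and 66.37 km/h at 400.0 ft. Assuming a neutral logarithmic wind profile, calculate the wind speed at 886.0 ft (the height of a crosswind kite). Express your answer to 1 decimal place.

Log law: V ∝ ln(z/z₀). From the pair, with r = V₁/V₂ = 0.88594,
ln z₀ = (ln z₁ − r·ln z₂)/(1 − r) = (4.5850 − 0.88594×5.9915)/0.11406 = -6.3400 → z₀ = 0.001764 ft
V₃ = V₁ · ln(z₃/z₀)/ln(z₁/z₀) = 58.8 × 13.1267/10.9250 = 70.6502 km/h

70.7 km/h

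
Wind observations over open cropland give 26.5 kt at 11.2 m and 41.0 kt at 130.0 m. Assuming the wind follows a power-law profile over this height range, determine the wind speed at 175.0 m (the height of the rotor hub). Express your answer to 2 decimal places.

First find α: α = ln(V₂/V₁)/ln(z₂/z₁) = ln(41.0/26.5)/ln(130.0/11.2) = 0.43643/2.45162 = 0.1780
Extrapolate from 130.0 m to 175.0 m: V₃ = 41.0 × (175.0/130.0)^0.1780 = 41.0 × 1.0543 = 43.2280 kt

43.23 kt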